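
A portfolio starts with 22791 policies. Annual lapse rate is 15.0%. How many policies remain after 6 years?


remaining = initial * (1 - lapse)^years
= 22791 * (1 - 0.15)^6
= 22791 * 0.37715
= 8595.6146


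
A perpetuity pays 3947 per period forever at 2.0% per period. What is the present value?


PV = PMT / i
= 3947 / 0.02
= 197350.0


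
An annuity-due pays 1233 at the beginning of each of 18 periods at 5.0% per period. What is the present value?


PV_due = PMT * (1-(1+i)^(-n))/i * (1+i)
PV_immediate = 14413.2607
PV_due = 14413.2607 * 1.05
= 15133.9237


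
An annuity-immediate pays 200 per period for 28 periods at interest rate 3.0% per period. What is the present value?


PV = PMT * (1 - (1+i)^(-n)) / i
= 200 * (1 - (1+0.03)^(-28)) / 0.03
= 200 * (1 - 0.437077) / 0.03
= 200 * 18.764108
= 3752.8216


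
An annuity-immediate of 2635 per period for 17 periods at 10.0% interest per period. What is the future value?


FV = PMT * ((1+i)^n - 1) / i
= 2635 * ((1.1)^17 - 1) / 0.1
= 2635 * (5.05447 - 1) / 0.1
= 106835.292


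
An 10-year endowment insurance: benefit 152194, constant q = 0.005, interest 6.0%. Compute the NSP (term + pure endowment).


Term component = 5489.5799
Pure endowment = 10_p_x * v^10 * benefit = 0.95111 * 0.558395 * 152194 = 80829.4616
NSP = 86319.0415


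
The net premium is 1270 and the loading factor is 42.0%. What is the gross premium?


Gross = net * (1 + loading)
= 1270 * (1 + 0.42)
= 1270 * 1.42
= 1803.4


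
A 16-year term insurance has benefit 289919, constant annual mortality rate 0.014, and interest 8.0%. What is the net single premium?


NSP = benefit * sum_{k=0}^{n-1} k_p_x * q * v^(k+1)
With constant q=0.014, v=0.925926
Sum = 0.114242
NSP = 289919 * 0.114242
= 33121.0601


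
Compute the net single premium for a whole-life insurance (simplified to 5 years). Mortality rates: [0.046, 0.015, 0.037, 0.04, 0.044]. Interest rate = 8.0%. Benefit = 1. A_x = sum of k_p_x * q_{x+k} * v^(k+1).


v = 0.925926
Year 0: k_p_x=1.0, q=0.046, term=0.042593
Year 1: k_p_x=0.954, q=0.015, term=0.012269
Year 2: k_p_x=0.93969, q=0.037, term=0.0276
Year 3: k_p_x=0.904921, q=0.04, term=0.026606
Year 4: k_p_x=0.868725, q=0.044, term=0.026015
A_x = 0.1351


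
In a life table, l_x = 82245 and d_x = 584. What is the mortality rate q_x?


q_x = d_x / l_x
= 584 / 82245
= 0.0071


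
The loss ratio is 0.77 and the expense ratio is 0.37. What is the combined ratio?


Combined ratio = loss ratio + expense ratio
= 0.77 + 0.37
= 1.14


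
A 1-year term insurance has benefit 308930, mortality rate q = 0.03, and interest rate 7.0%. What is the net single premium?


NSP = benefit * q * v
v = 1/(1+i) = 0.934579
NSP = 308930 * 0.03 * 0.934579
= 8661.5888


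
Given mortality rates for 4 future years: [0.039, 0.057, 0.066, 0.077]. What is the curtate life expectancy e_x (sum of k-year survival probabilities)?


e_x = sum_{k=1}^{n} k_p_x
k_p_x values:
  1_p_x = 0.961
  2_p_x = 0.906223
  3_p_x = 0.846412
  4_p_x = 0.781239
e_x = 3.4949


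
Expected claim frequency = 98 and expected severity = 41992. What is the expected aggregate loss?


E[S] = E[N] * E[X]
= 98 * 41992
= 4.1152e+06


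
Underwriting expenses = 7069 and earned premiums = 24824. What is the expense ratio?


Expense ratio = expenses / premiums
= 7069 / 24824
= 0.2848


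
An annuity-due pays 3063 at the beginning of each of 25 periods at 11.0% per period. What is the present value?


PV_due = PMT * (1-(1+i)^(-n))/i * (1+i)
PV_immediate = 25795.8039
PV_due = 25795.8039 * 1.11
= 28633.3423


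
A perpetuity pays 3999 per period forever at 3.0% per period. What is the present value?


PV = PMT / i
= 3999 / 0.03
= 133300.0


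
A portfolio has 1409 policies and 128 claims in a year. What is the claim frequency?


frequency = claims / policies
= 128 / 1409
= 0.0908


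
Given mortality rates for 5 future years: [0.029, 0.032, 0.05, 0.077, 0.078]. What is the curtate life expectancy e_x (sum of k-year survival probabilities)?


e_x = sum_{k=1}^{n} k_p_x
k_p_x values:
  1_p_x = 0.971
  2_p_x = 0.939928
  3_p_x = 0.892932
  4_p_x = 0.824176
  5_p_x = 0.75989
e_x = 4.3879


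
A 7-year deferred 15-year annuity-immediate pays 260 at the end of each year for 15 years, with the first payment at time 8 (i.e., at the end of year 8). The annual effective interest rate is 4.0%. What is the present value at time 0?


PV at time 7 of the 15-year annuity-immediate:
a_n = 260 * (1-(1+0.04)^(-15))/0.04 = 2890.7807
Discount back 7 years to time 0:
PV = 2890.7807 * (1+0.04)^(-7)
= 2890.7807 * 0.759918
= 2196.7558


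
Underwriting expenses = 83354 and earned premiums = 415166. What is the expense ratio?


Expense ratio = expenses / premiums
= 83354 / 415166
= 0.2008


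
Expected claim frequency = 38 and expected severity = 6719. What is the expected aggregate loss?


E[S] = E[N] * E[X]
= 38 * 6719
= 255322


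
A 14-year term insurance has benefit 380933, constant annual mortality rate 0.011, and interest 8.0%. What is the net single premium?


NSP = benefit * sum_{k=0}^{n-1} k_p_x * q * v^(k+1)
With constant q=0.011, v=0.925926
Sum = 0.085628
NSP = 380933 * 0.085628
= 32618.7205


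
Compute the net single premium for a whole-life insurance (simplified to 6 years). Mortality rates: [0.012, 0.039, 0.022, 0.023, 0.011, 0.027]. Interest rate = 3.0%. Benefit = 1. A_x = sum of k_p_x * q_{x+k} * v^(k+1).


v = 0.970874
Year 0: k_p_x=1.0, q=0.012, term=0.01165
Year 1: k_p_x=0.988, q=0.039, term=0.03632
Year 2: k_p_x=0.949468, q=0.022, term=0.019116
Year 3: k_p_x=0.92858, q=0.023, term=0.018976
Year 4: k_p_x=0.907222, q=0.011, term=0.008608
Year 5: k_p_x=0.897243, q=0.027, term=0.020289
A_x = 0.115


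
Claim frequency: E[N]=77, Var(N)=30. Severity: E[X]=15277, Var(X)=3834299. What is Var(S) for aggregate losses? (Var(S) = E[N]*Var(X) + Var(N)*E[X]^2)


Var(S) = E[N]*Var(X) + Var(N)*E[X]^2
= 77*3834299 + 30*15277^2
= 295241023 + 7001601870
= 7.2968e+09


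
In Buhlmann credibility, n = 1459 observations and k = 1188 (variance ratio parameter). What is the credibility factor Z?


Z = n / (n + k)
= 1459 / (1459 + 1188)
= 1459 / 2647
= 0.5512


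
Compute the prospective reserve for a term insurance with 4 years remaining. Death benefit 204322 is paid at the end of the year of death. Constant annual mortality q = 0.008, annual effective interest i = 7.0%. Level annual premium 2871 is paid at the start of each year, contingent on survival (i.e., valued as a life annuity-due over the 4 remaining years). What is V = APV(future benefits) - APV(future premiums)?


v = 1/(1+i) = 0.934579
APV(future benefits) per unit = sum_{k=0}^{3} k_p_x * q * v^(k+1) = 0.026792
APV(future benefits) = 204322 * 0.026792 = 5474.2797
Life annuity-due factor ä_{x:4} = sum_{k=0}^{3} k_p_x * v^k = 3.583485
APV(future premiums) = 2871 * 3.583485 = 10288.1867
V = 5474.2797 - 10288.1867
= -4813.907


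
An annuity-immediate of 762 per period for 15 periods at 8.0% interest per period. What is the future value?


FV = PMT * ((1+i)^n - 1) / i
= 762 * ((1.08)^15 - 1) / 0.08
= 762 * (3.172169 - 1) / 0.08
= 20689.9108


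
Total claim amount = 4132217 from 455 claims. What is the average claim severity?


severity = total / number
= 4132217 / 455
= 9081.7956


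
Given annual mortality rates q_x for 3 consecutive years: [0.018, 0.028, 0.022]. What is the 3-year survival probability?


p_k = 1 - q_k for each year
Survival = product of (1 - q_k)
= 0.982 * 0.972 * 0.978
= 0.9335


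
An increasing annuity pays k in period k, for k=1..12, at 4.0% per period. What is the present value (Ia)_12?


(Ia)_n = sum_{k=1}^{n} k * v^k, v = 1/(1+i)
v = 0.961538
Sum computed term by term:
(Ia)_12 = 56.6328


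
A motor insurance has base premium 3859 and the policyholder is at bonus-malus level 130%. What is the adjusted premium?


adjusted = base * BM_level / 100
= 3859 * 130 / 100
= 3859 * 1.3
= 5016.7


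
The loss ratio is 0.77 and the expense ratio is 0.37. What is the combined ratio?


Combined ratio = loss ratio + expense ratio
= 0.77 + 0.37
= 1.14


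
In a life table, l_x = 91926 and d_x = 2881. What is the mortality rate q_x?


q_x = d_x / l_x
= 2881 / 91926
= 0.0313


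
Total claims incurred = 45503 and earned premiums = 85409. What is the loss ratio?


Loss ratio = claims / premiums
= 45503 / 85409
= 0.5328


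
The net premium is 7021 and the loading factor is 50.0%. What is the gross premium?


Gross = net * (1 + loading)
= 7021 * (1 + 0.5)
= 7021 * 1.5
= 10531.5


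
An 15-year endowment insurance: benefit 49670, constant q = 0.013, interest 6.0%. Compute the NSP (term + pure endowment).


Term component = 5812.2618
Pure endowment = 15_p_x * v^15 * benefit = 0.821783 * 0.417265 * 49670 = 17031.9146
NSP = 22844.1764


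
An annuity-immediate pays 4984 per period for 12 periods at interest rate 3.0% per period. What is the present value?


PV = PMT * (1 - (1+i)^(-n)) / i
= 4984 * (1 - (1+0.03)^(-12)) / 0.03
= 4984 * (1 - 0.70138) / 0.03
= 4984 * 9.954004
= 49610.7559


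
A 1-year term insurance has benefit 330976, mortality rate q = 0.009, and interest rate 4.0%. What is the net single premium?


NSP = benefit * q * v
v = 1/(1+i) = 0.961538
NSP = 330976 * 0.009 * 0.961538
= 2864.2154


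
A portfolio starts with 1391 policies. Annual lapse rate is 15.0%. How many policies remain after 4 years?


remaining = initial * (1 - lapse)^years
= 1391 * (1 - 0.15)^4
= 1391 * 0.522006
= 726.1107


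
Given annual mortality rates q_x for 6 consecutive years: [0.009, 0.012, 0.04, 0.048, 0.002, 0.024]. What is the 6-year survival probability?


p_k = 1 - q_k for each year
Survival = product of (1 - q_k)
= 0.991 * 0.988 * 0.96 * 0.952 * 0.998 * 0.976
= 0.8716


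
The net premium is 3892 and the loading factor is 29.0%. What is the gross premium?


Gross = net * (1 + loading)
= 3892 * (1 + 0.29)
= 3892 * 1.29
= 5020.68


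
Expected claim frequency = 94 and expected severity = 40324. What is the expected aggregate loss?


E[S] = E[N] * E[X]
= 94 * 40324
= 3.7905e+06


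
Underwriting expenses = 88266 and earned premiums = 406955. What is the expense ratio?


Expense ratio = expenses / premiums
= 88266 / 406955
= 0.2169


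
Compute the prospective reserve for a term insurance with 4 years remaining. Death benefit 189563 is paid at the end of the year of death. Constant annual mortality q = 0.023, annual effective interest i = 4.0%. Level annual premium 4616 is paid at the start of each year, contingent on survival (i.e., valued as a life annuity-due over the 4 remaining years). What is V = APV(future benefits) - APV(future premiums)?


v = 1/(1+i) = 0.961538
APV(future benefits) per unit = sum_{k=0}^{3} k_p_x * q * v^(k+1) = 0.080743
APV(future benefits) = 189563 * 0.080743 = 15305.913
Life annuity-due factor ä_{x:4} = sum_{k=0}^{3} k_p_x * v^k = 3.650994
APV(future premiums) = 4616 * 3.650994 = 16852.9903
V = 15305.913 - 16852.9903
= -1547.0773


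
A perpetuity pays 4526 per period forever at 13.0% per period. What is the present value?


PV = PMT / i
= 4526 / 0.13
= 34815.3846


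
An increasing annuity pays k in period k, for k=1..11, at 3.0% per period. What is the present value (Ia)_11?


(Ia)_n = sum_{k=1}^{n} k * v^k, v = 1/(1+i)
v = 0.970874
Sum computed term by term:
(Ia)_11 = 52.7856


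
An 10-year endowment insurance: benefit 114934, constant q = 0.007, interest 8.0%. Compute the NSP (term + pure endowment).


Term component = 5254.7202
Pure endowment = 10_p_x * v^10 * benefit = 0.932164 * 0.463193 * 114934 = 49625.335
NSP = 54880.0552


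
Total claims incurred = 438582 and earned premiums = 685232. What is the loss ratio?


Loss ratio = claims / premiums
= 438582 / 685232
= 0.64


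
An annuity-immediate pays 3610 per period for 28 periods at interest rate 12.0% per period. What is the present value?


PV = PMT * (1 - (1+i)^(-n)) / i
= 3610 * (1 - (1+0.12)^(-28)) / 0.12
= 3610 * (1 - 0.041869) / 0.12
= 3610 * 7.984423
= 28823.7662


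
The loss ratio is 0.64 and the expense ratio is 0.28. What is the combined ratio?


Combined ratio = loss ratio + expense ratio
= 0.64 + 0.28
= 0.92


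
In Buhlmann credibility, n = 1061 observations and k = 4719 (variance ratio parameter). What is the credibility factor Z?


Z = n / (n + k)
= 1061 / (1061 + 4719)
= 1061 / 5780
= 0.1836


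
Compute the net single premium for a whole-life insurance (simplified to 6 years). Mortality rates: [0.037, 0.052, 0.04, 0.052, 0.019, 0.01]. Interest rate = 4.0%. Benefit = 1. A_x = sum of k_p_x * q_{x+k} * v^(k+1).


v = 0.961538
Year 0: k_p_x=1.0, q=0.037, term=0.035577
Year 1: k_p_x=0.963, q=0.052, term=0.046298
Year 2: k_p_x=0.912924, q=0.04, term=0.032463
Year 3: k_p_x=0.876407, q=0.052, term=0.038956
Year 4: k_p_x=0.830834, q=0.019, term=0.012975
Year 5: k_p_x=0.815048, q=0.01, term=0.006441
A_x = 0.1727


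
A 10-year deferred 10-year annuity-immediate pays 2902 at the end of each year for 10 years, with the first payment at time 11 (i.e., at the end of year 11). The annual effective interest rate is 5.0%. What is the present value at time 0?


PV at time 10 of the 10-year annuity-immediate:
a_n = 2902 * (1-(1+0.05)^(-10))/0.05 = 22408.4748
Discount back 10 years to time 0:
PV = 22408.4748 * (1+0.05)^(-10)
= 22408.4748 * 0.613913
= 13756.8596


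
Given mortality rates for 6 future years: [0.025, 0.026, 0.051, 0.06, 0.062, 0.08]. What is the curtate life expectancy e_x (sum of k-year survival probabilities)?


e_x = sum_{k=1}^{n} k_p_x
k_p_x values:
  1_p_x = 0.975
  2_p_x = 0.94965
  3_p_x = 0.901218
  4_p_x = 0.847145
  5_p_x = 0.794622
  6_p_x = 0.731052
e_x = 5.1987


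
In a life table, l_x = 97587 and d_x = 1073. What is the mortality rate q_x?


q_x = d_x / l_x
= 1073 / 97587
= 0.011


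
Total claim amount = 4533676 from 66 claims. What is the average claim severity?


severity = total / number
= 4533676 / 66
= 68692.0606


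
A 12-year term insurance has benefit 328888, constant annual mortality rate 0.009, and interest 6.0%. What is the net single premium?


NSP = benefit * sum_{k=0}^{n-1} k_p_x * q * v^(k+1)
With constant q=0.009, v=0.943396
Sum = 0.072277
NSP = 328888 * 0.072277
= 23771.0798


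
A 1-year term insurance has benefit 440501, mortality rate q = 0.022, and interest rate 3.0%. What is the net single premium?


NSP = benefit * q * v
v = 1/(1+i) = 0.970874
NSP = 440501 * 0.022 * 0.970874
= 9408.7592


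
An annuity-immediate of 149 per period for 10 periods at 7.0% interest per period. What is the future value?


FV = PMT * ((1+i)^n - 1) / i
= 149 * ((1.07)^10 - 1) / 0.07
= 149 * (1.967151 - 1) / 0.07
= 2058.6507


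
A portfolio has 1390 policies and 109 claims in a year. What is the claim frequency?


frequency = claims / policies
= 109 / 1390
= 0.0784


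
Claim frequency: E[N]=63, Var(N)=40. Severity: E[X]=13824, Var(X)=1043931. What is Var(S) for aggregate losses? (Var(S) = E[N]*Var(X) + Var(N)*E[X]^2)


Var(S) = E[N]*Var(X) + Var(N)*E[X]^2
= 63*1043931 + 40*13824^2
= 65767653 + 7644119040
= 7.7099e+09


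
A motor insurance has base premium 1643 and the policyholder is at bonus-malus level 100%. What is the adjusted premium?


adjusted = base * BM_level / 100
= 1643 * 100 / 100
= 1643 * 1.0
= 1643.0


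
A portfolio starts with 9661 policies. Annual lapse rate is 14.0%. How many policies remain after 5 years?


remaining = initial * (1 - lapse)^years
= 9661 * (1 - 0.14)^5
= 9661 * 0.470427
= 4544.7954


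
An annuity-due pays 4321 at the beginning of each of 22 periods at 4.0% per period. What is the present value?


PV_due = PMT * (1-(1+i)^(-n))/i * (1+i)
PV_immediate = 62443.2694
PV_due = 62443.2694 * 1.04
= 64941.0001


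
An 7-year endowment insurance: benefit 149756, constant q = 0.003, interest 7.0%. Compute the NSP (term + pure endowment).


Term component = 2401.4968
Pure endowment = 7_p_x * v^7 * benefit = 0.979188 * 0.62275 * 149756 = 91319.578
NSP = 93721.0748


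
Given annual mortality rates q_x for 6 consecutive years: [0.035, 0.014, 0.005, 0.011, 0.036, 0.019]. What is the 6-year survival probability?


p_k = 1 - q_k for each year
Survival = product of (1 - q_k)
= 0.965 * 0.986 * 0.995 * 0.989 * 0.964 * 0.981
= 0.8855


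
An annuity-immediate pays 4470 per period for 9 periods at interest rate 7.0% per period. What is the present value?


PV = PMT * (1 - (1+i)^(-n)) / i
= 4470 * (1 - (1+0.07)^(-9)) / 0.07
= 4470 * (1 - 0.543934) / 0.07
= 4470 * 6.515232
= 29123.0882


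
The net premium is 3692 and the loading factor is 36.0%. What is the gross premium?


Gross = net * (1 + loading)
= 3692 * (1 + 0.36)
= 3692 * 1.36
= 5021.12


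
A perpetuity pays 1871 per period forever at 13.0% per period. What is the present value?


PV = PMT / i
= 1871 / 0.13
= 14392.3077


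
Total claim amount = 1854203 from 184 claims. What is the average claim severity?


severity = total / number
= 1854203 / 184
= 10077.1902


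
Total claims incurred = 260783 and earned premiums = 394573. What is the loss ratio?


Loss ratio = claims / premiums
= 260783 / 394573
= 0.6609


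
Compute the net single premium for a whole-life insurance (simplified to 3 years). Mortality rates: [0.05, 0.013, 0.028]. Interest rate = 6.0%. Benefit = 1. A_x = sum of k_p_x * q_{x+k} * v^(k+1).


v = 0.943396
Year 0: k_p_x=1.0, q=0.05, term=0.04717
Year 1: k_p_x=0.95, q=0.013, term=0.010991
Year 2: k_p_x=0.93765, q=0.028, term=0.022044
A_x = 0.0802


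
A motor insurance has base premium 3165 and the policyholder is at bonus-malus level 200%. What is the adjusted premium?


adjusted = base * BM_level / 100
= 3165 * 200 / 100
= 3165 * 2.0
= 6330.0


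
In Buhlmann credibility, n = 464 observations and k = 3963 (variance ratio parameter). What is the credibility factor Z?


Z = n / (n + k)
= 464 / (464 + 3963)
= 464 / 4427
= 0.1048


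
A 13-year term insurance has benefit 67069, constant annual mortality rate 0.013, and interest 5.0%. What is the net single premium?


NSP = benefit * sum_{k=0}^{n-1} k_p_x * q * v^(k+1)
With constant q=0.013, v=0.952381
Sum = 0.114036
NSP = 67069 * 0.114036
= 7648.2653


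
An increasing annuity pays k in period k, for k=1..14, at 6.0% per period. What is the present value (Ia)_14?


(Ia)_n = sum_{k=1}^{n} k * v^k, v = 1/(1+i)
v = 0.943396
Sum computed term by term:
(Ia)_14 = 61.0078


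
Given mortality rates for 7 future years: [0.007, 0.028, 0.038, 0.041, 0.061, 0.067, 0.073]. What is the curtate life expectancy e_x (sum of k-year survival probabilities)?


e_x = sum_{k=1}^{n} k_p_x
k_p_x values:
  1_p_x = 0.993
  2_p_x = 0.965196
  3_p_x = 0.928519
  4_p_x = 0.890449
  5_p_x = 0.836132
  6_p_x = 0.780111
  7_p_x = 0.723163
e_x = 6.1166


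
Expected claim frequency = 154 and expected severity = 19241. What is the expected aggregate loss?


E[S] = E[N] * E[X]
= 154 * 19241
= 2.9631e+06


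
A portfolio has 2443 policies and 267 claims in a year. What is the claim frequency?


frequency = claims / policies
= 267 / 2443
= 0.1093


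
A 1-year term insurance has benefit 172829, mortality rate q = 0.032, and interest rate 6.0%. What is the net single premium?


NSP = benefit * q * v
v = 1/(1+i) = 0.943396
NSP = 172829 * 0.032 * 0.943396
= 5217.4792


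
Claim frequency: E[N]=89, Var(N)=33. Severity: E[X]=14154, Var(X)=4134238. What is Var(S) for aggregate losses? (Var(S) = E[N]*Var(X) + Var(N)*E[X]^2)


Var(S) = E[N]*Var(X) + Var(N)*E[X]^2
= 89*4134238 + 33*14154^2
= 367947182 + 6611078628
= 6.9790e+09


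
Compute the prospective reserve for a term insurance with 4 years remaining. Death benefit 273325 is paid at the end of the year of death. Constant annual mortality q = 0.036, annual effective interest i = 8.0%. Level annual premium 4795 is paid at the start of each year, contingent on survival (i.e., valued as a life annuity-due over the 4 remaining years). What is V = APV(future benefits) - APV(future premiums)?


v = 1/(1+i) = 0.925926
APV(future benefits) per unit = sum_{k=0}^{3} k_p_x * q * v^(k+1) = 0.113349
APV(future benefits) = 273325 * 0.113349 = 30981.0414
Life annuity-due factor ä_{x:4} = sum_{k=0}^{3} k_p_x * v^k = 3.400462
APV(future premiums) = 4795 * 3.400462 = 16305.2147
V = 30981.0414 - 16305.2147
= 14675.8267


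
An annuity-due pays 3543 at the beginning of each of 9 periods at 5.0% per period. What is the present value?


PV_due = PMT * (1-(1+i)^(-n))/i * (1+i)
PV_immediate = 25183.0122
PV_due = 25183.0122 * 1.05
= 26442.1628


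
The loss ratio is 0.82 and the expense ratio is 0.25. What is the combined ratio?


Combined ratio = loss ratio + expense ratio
= 0.82 + 0.25
= 1.07


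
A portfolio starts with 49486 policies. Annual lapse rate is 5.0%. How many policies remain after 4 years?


remaining = initial * (1 - lapse)^years
= 49486 * (1 - 0.05)^4
= 49486 * 0.814506
= 40306.6563


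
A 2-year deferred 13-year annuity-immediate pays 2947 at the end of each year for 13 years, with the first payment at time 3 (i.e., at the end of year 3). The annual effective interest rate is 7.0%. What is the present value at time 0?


PV at time 2 of the 13-year annuity-immediate:
a_n = 2947 * (1-(1+0.07)^(-13))/0.07 = 24629.9967
Discount back 2 years to time 0:
PV = 24629.9967 * (1+0.07)^(-2)
= 24629.9967 * 0.873439
= 21512.793


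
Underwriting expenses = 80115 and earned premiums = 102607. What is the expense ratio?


Expense ratio = expenses / premiums
= 80115 / 102607
= 0.7808


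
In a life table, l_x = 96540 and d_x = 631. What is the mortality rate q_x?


q_x = d_x / l_x
= 631 / 96540
= 0.0065


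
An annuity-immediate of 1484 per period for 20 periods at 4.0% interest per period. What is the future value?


FV = PMT * ((1+i)^n - 1) / i
= 1484 * ((1.04)^20 - 1) / 0.04
= 1484 * (2.191123 - 1) / 0.04
= 44190.6686


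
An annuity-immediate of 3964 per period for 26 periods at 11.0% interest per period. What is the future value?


FV = PMT * ((1+i)^n - 1) / i
= 3964 * ((1.11)^26 - 1) / 0.11
= 3964 * (15.079865 - 1) / 0.11
= 507387.1286


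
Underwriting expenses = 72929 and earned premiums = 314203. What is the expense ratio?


Expense ratio = expenses / premiums
= 72929 / 314203
= 0.2321


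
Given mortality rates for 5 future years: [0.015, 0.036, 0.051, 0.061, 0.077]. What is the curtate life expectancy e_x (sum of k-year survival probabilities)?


e_x = sum_{k=1}^{n} k_p_x
k_p_x values:
  1_p_x = 0.985
  2_p_x = 0.94954
  3_p_x = 0.901113
  4_p_x = 0.846146
  5_p_x = 0.780992
e_x = 4.4628


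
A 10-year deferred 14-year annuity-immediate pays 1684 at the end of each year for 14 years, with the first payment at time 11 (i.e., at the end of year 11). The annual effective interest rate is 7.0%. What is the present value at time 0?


PV at time 10 of the 14-year annuity-immediate:
a_n = 1684 * (1-(1+0.07)^(-14))/0.07 = 14727.3681
Discount back 10 years to time 0:
PV = 14727.3681 * (1+0.07)^(-10)
= 14727.3681 * 0.508349
= 7486.6471


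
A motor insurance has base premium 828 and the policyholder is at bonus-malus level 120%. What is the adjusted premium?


adjusted = base * BM_level / 100
= 828 * 120 / 100
= 828 * 1.2
= 993.6


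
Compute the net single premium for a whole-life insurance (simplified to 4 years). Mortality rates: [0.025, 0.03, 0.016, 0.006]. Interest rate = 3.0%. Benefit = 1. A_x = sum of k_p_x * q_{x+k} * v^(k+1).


v = 0.970874
Year 0: k_p_x=1.0, q=0.025, term=0.024272
Year 1: k_p_x=0.975, q=0.03, term=0.027571
Year 2: k_p_x=0.94575, q=0.016, term=0.013848
Year 3: k_p_x=0.930618, q=0.006, term=0.004961
A_x = 0.0707


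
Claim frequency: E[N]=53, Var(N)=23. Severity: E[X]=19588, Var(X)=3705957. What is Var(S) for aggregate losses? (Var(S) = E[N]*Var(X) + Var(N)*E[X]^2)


Var(S) = E[N]*Var(X) + Var(N)*E[X]^2
= 53*3705957 + 23*19588^2
= 196415721 + 8824864112
= 9.0213e+09


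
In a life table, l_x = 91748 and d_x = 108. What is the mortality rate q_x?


q_x = d_x / l_x
= 108 / 91748
= 0.0012


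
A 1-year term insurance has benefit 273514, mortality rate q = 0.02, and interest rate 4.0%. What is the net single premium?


NSP = benefit * q * v
v = 1/(1+i) = 0.961538
NSP = 273514 * 0.02 * 0.961538
= 5259.8846


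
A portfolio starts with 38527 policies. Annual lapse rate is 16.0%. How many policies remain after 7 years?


remaining = initial * (1 - lapse)^years
= 38527 * (1 - 0.16)^7
= 38527 * 0.29509
= 11368.9458


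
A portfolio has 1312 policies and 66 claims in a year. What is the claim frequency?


frequency = claims / policies
= 66 / 1312
= 0.0503


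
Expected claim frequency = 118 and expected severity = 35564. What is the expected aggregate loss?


E[S] = E[N] * E[X]
= 118 * 35564
= 4.1966e+06


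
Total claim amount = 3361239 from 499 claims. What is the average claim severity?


severity = total / number
= 3361239 / 499
= 6735.9499


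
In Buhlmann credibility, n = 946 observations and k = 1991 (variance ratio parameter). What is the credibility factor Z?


Z = n / (n + k)
= 946 / (946 + 1991)
= 946 / 2937
= 0.3221


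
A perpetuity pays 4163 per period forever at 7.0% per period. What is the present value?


PV = PMT / i
= 4163 / 0.07
= 59471.4286


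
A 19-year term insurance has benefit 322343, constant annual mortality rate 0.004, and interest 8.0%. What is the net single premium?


NSP = benefit * sum_{k=0}^{n-1} k_p_x * q * v^(k+1)
With constant q=0.004, v=0.925926
Sum = 0.037394
NSP = 322343 * 0.037394
= 12053.7591


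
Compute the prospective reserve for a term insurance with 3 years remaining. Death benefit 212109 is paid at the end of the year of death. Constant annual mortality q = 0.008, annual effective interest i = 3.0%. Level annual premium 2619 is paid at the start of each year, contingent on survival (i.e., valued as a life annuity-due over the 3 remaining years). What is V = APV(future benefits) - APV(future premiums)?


v = 1/(1+i) = 0.970874
APV(future benefits) per unit = sum_{k=0}^{2} k_p_x * q * v^(k+1) = 0.022452
APV(future benefits) = 212109 * 0.022452 = 4762.249
Life annuity-due factor ä_{x:3} = sum_{k=0}^{2} k_p_x * v^k = 2.890681
APV(future premiums) = 2619 * 2.890681 = 7570.6948
V = 4762.249 - 7570.6948
= -2808.4458


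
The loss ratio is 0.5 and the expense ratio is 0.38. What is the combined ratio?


Combined ratio = loss ratio + expense ratio
= 0.5 + 0.38
= 0.88


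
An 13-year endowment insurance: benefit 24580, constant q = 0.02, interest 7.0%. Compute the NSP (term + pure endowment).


Term component = 3719.1345
Pure endowment = 13_p_x * v^13 * benefit = 0.769022 * 0.414964 * 24580 = 7843.8947
NSP = 11563.0292


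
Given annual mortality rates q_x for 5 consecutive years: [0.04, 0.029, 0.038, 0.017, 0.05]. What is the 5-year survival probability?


p_k = 1 - q_k for each year
Survival = product of (1 - q_k)
= 0.96 * 0.971 * 0.962 * 0.983 * 0.95
= 0.8374


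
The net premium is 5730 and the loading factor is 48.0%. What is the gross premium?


Gross = net * (1 + loading)
= 5730 * (1 + 0.48)
= 5730 * 1.48
= 8480.4


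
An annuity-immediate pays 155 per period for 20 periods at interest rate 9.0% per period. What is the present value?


PV = PMT * (1 - (1+i)^(-n)) / i
= 155 * (1 - (1+0.09)^(-20)) / 0.09
= 155 * (1 - 0.178431) / 0.09
= 155 * 9.128546
= 1414.9246


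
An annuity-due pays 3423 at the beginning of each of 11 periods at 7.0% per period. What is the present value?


PV_due = PMT * (1-(1+i)^(-n))/i * (1+i)
PV_immediate = 25667.9623
PV_due = 25667.9623 * 1.07
= 27464.7196


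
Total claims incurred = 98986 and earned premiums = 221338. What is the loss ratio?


Loss ratio = claims / premiums
= 98986 / 221338
= 0.4472


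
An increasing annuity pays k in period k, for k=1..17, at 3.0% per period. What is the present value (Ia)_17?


(Ia)_n = sum_{k=1}^{n} k * v^k, v = 1/(1+i)
v = 0.970874
Sum computed term by term:
(Ia)_17 = 109.1941


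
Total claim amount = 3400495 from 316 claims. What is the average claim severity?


severity = total / number
= 3400495 / 316
= 10761.0601


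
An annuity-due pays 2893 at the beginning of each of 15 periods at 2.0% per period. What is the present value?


PV_due = PMT * (1-(1+i)^(-n))/i * (1+i)
PV_immediate = 37172.9193
PV_due = 37172.9193 * 1.02
= 37916.3777


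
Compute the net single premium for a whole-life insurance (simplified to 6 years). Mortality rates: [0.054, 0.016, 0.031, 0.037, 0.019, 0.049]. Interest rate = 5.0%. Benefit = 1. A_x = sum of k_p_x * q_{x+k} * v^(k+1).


v = 0.952381
Year 0: k_p_x=1.0, q=0.054, term=0.051429
Year 1: k_p_x=0.946, q=0.016, term=0.013729
Year 2: k_p_x=0.930864, q=0.031, term=0.024928
Year 3: k_p_x=0.902007, q=0.037, term=0.027457
Year 4: k_p_x=0.868633, q=0.019, term=0.012931
Year 5: k_p_x=0.852129, q=0.049, term=0.031158
A_x = 0.1616


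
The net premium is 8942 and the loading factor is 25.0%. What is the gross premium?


Gross = net * (1 + loading)
= 8942 * (1 + 0.25)
= 8942 * 1.25
= 11177.5


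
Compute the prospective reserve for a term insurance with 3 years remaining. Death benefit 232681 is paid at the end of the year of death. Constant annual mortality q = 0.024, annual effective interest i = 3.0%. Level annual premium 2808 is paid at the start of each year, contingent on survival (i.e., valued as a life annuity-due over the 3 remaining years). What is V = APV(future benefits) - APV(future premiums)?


v = 1/(1+i) = 0.970874
APV(future benefits) per unit = sum_{k=0}^{2} k_p_x * q * v^(k+1) = 0.066302
APV(future benefits) = 232681 * 0.066302 = 15427.2494
Life annuity-due factor ä_{x:3} = sum_{k=0}^{2} k_p_x * v^k = 2.845467
APV(future premiums) = 2808 * 2.845467 = 7990.0715
V = 15427.2494 - 7990.0715
= 7437.1779


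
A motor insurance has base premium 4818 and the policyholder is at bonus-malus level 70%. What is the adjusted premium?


adjusted = base * BM_level / 100
= 4818 * 70 / 100
= 4818 * 0.7
= 3372.6


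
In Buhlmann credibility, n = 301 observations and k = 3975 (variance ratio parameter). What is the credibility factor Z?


Z = n / (n + k)
= 301 / (301 + 3975)
= 301 / 4276
= 0.0704


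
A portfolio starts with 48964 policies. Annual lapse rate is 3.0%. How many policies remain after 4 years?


remaining = initial * (1 - lapse)^years
= 48964 * (1 - 0.03)^4
= 48964 * 0.885293
= 43347.4771


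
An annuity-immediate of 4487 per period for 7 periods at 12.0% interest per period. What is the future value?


FV = PMT * ((1+i)^n - 1) / i
= 4487 * ((1.12)^7 - 1) / 0.12
= 4487 * (2.210681 - 1) / 0.12
= 45269.3956


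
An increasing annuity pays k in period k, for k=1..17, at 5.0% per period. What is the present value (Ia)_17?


(Ia)_n = sum_{k=1}^{n} k * v^k, v = 1/(1+i)
v = 0.952381
Sum computed term by term:
(Ia)_17 = 88.4145


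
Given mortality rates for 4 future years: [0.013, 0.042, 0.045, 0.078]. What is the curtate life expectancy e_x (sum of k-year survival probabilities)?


e_x = sum_{k=1}^{n} k_p_x
k_p_x values:
  1_p_x = 0.987
  2_p_x = 0.945546
  3_p_x = 0.902996
  4_p_x = 0.832563
e_x = 3.6681


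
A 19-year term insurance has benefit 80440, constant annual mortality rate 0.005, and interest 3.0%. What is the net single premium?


NSP = benefit * sum_{k=0}^{n-1} k_p_x * q * v^(k+1)
With constant q=0.005, v=0.970874
Sum = 0.068789
NSP = 80440 * 0.068789
= 5533.3629


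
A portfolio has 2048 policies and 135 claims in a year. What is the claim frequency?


frequency = claims / policies
= 135 / 2048
= 0.0659


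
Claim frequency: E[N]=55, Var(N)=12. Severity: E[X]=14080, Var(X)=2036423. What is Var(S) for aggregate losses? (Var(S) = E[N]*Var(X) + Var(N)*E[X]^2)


Var(S) = E[N]*Var(X) + Var(N)*E[X]^2
= 55*2036423 + 12*14080^2
= 112003265 + 2378956800
= 2.4910e+09


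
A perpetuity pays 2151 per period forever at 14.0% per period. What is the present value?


PV = PMT / i
= 2151 / 0.14
= 15364.2857


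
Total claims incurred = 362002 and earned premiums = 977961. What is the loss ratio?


Loss ratio = claims / premiums
= 362002 / 977961
= 0.3702


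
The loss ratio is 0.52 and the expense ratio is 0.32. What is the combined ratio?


Combined ratio = loss ratio + expense ratio
= 0.52 + 0.32
= 0.84


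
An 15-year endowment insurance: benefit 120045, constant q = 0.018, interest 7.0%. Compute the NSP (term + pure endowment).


Term component = 17777.4707
Pure endowment = 15_p_x * v^15 * benefit = 0.761504 * 0.362446 * 120045 = 33132.9212
NSP = 50910.3919


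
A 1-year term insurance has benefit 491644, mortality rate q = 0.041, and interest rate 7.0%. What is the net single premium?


NSP = benefit * q * v
v = 1/(1+i) = 0.934579
NSP = 491644 * 0.041 * 0.934579
= 18838.6953


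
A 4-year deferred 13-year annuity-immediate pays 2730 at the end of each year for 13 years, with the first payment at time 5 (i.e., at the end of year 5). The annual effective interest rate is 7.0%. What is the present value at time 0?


PV at time 4 of the 13-year annuity-immediate:
a_n = 2730 * (1-(1+0.07)^(-13))/0.07 = 22816.3865
Discount back 4 years to time 0:
PV = 22816.3865 * (1+0.07)^(-4)
= 22816.3865 * 0.762895
= 17406.512


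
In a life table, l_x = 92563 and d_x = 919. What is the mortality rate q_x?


q_x = d_x / l_x
= 919 / 92563
= 0.0099


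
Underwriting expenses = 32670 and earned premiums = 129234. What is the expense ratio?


Expense ratio = expenses / premiums
= 32670 / 129234
= 0.2528


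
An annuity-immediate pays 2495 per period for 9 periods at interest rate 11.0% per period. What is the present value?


PV = PMT * (1 - (1+i)^(-n)) / i
= 2495 * (1 - (1+0.11)^(-9)) / 0.11
= 2495 * (1 - 0.390925) / 0.11
= 2495 * 5.537048
= 13814.9336


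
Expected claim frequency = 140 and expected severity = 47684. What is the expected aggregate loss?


E[S] = E[N] * E[X]
= 140 * 47684
= 6.6758e+06


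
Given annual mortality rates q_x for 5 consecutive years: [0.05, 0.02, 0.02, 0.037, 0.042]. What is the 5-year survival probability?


p_k = 1 - q_k for each year
Survival = product of (1 - q_k)
= 0.95 * 0.98 * 0.98 * 0.963 * 0.958
= 0.8417


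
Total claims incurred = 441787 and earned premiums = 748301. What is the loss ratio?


Loss ratio = claims / premiums
= 441787 / 748301
= 0.5904


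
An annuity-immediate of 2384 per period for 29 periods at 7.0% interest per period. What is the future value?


FV = PMT * ((1+i)^n - 1) / i
= 2384 * ((1.07)^29 - 1) / 0.07
= 2384 * (7.114257 - 1) / 0.07
= 208234.1258


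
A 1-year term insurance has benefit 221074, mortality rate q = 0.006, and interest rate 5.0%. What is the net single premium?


NSP = benefit * q * v
v = 1/(1+i) = 0.952381
NSP = 221074 * 0.006 * 0.952381
= 1263.28


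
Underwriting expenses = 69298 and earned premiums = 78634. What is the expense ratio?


Expense ratio = expenses / premiums
= 69298 / 78634
= 0.8813


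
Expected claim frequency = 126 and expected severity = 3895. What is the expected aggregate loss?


E[S] = E[N] * E[X]
= 126 * 3895
= 490770


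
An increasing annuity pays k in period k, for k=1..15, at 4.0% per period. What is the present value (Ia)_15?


(Ia)_n = sum_{k=1}^{n} k * v^k, v = 1/(1+i)
v = 0.961538
Sum computed term by term:
(Ia)_15 = 80.8539


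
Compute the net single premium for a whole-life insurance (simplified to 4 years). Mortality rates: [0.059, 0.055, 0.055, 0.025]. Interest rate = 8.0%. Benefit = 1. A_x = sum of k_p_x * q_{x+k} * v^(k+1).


v = 0.925926
Year 0: k_p_x=1.0, q=0.059, term=0.05463
Year 1: k_p_x=0.941, q=0.055, term=0.044372
Year 2: k_p_x=0.889245, q=0.055, term=0.038825
Year 3: k_p_x=0.840337, q=0.025, term=0.015442
A_x = 0.1533


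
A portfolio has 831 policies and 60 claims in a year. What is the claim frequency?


frequency = claims / policies
= 60 / 831
= 0.0722


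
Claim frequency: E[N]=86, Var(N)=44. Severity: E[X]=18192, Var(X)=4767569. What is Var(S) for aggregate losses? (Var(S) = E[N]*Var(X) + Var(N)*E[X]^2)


Var(S) = E[N]*Var(X) + Var(N)*E[X]^2
= 86*4767569 + 44*18192^2
= 410010934 + 14561750016
= 1.4972e+10


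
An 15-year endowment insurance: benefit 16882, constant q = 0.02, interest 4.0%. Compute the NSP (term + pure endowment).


Term component = 3319.5571
Pure endowment = 15_p_x * v^15 * benefit = 0.738569 * 0.555265 * 16882 = 6923.3286
NSP = 10242.8857


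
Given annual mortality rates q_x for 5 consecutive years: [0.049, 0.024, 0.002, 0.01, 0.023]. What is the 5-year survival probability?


p_k = 1 - q_k for each year
Survival = product of (1 - q_k)
= 0.951 * 0.976 * 0.998 * 0.99 * 0.977
= 0.896


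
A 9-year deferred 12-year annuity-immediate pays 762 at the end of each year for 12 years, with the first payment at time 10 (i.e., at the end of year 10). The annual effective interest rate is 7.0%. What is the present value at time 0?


PV at time 9 of the 12-year annuity-immediate:
a_n = 762 * (1-(1+0.07)^(-12))/0.07 = 6052.327
Discount back 9 years to time 0:
PV = 6052.327 * (1+0.07)^(-9)
= 6052.327 * 0.543934
= 3292.0649


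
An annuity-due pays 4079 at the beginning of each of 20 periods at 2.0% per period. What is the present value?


PV_due = PMT * (1-(1+i)^(-n))/i * (1+i)
PV_immediate = 66697.4966
PV_due = 66697.4966 * 1.02
= 68031.4465


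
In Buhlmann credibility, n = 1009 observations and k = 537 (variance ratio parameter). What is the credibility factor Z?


Z = n / (n + k)
= 1009 / (1009 + 537)
= 1009 / 1546
= 0.6527


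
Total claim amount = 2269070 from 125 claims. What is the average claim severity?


severity = total / number
= 2269070 / 125
= 18152.56


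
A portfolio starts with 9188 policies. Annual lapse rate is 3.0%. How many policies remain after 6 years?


remaining = initial * (1 - lapse)^years
= 9188 * (1 - 0.03)^6
= 9188 * 0.832972
= 7653.3468


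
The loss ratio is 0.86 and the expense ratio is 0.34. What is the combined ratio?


Combined ratio = loss ratio + expense ratio
= 0.86 + 0.34
= 1.2


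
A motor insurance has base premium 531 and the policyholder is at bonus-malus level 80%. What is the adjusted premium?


adjusted = base * BM_level / 100
= 531 * 80 / 100
= 531 * 0.8
= 424.8


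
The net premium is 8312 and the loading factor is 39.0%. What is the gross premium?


Gross = net * (1 + loading)
= 8312 * (1 + 0.39)
= 8312 * 1.39
= 11553.68


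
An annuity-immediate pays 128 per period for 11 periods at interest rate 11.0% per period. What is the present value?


PV = PMT * (1 - (1+i)^(-n)) / i
= 128 * (1 - (1+0.11)^(-11)) / 0.11
= 128 * (1 - 0.317283) / 0.11
= 128 * 6.206515
= 794.434


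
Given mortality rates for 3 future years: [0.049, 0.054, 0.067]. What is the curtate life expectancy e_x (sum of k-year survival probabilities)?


e_x = sum_{k=1}^{n} k_p_x
k_p_x values:
  1_p_x = 0.951
  2_p_x = 0.899646
  3_p_x = 0.83937
e_x = 2.69


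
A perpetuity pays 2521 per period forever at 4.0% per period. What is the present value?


PV = PMT / i
= 2521 / 0.04
= 63025.0


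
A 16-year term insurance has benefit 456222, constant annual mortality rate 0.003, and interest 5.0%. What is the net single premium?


NSP = benefit * sum_{k=0}^{n-1} k_p_x * q * v^(k+1)
With constant q=0.003, v=0.952381
Sum = 0.03189
NSP = 456222 * 0.03189
= 14548.9178


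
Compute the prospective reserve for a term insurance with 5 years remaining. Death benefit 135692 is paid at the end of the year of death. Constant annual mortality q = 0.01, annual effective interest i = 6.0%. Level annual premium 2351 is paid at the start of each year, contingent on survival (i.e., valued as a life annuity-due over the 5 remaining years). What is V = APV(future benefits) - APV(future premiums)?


v = 1/(1+i) = 0.943396
APV(future benefits) per unit = sum_{k=0}^{4} k_p_x * q * v^(k+1) = 0.041338
APV(future benefits) = 135692 * 0.041338 = 5609.2148
Life annuity-due factor ä_{x:5} = sum_{k=0}^{4} k_p_x * v^k = 4.381812
APV(future premiums) = 2351 * 4.381812 = 10301.6389
V = 5609.2148 - 10301.6389
= -4692.4241
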